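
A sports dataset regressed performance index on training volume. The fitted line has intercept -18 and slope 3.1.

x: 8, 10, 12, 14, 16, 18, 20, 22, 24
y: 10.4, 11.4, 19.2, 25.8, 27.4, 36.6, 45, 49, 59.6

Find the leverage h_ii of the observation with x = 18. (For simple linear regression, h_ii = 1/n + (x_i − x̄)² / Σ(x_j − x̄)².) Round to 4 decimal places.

h = 0.1278

x̄ = (8 + 10 + 12 + 14 + 16 + 18 + 20 + 22 + 24)/9 = 16
Σ(x − x̄)² = 64 + 36 + 16 + 4 + 0 + 4 + 16 + 36 + 64 = 240
h = 1/9 + (2)²/240 = 0.111111 + 0.0166667 = 0.1278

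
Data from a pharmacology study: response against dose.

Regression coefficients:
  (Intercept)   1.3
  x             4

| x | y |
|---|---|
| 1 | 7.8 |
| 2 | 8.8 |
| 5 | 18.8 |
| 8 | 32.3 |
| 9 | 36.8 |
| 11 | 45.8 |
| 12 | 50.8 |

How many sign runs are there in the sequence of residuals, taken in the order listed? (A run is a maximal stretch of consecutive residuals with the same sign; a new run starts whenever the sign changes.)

x=1: ŷ = 1.3 + 4·1 = 5.3; e = 7.8 − 5.3 = 2.5
x=2: ŷ = 1.3 + 4·2 = 9.3; e = 8.8 − 9.3 = -0.5
x=5: ŷ = 1.3 + 4·5 = 21.3; e = 18.8 − 21.3 = -2.5
x=8: ŷ = 1.3 + 4·8 = 33.3; e = 32.3 − 33.3 = -1
x=9: ŷ = 1.3 + 4·9 = 37.3; e = 36.8 − 37.3 = -0.5
x=11: ŷ = 1.3 + 4·11 = 45.3; e = 45.8 − 45.3 = 0.5
x=12: ŷ = 1.3 + 4·12 = 49.3; e = 50.8 − 49.3 = 1.5
Signs: + − − − − + +
Runs: +×1, −×4, +×2 → 3

3 runs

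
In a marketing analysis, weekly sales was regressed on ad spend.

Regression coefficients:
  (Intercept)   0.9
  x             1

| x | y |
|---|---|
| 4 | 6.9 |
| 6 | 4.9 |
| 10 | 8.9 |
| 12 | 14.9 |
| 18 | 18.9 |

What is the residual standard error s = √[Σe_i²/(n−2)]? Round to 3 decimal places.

x=4: ŷ = 0.9 + 4 = 4.9; e = 6.9 − 4.9 = 2
x=6: ŷ = 0.9 + 6 = 6.9; e = 4.9 − 6.9 = -2
x=10: ŷ = 0.9 + 10 = 10.9; e = 8.9 − 10.9 = -2
x=12: ŷ = 0.9 + 12 = 12.9; e = 14.9 − 12.9 = 2
x=18: ŷ = 0.9 + 18 = 18.9; e = 18.9 − 18.9 = 0
SSE = 4 + 4 + 4 + 4 + 0 = 16
s = √(16/3) = √5.33333 ≈ 2.309

s = 2.309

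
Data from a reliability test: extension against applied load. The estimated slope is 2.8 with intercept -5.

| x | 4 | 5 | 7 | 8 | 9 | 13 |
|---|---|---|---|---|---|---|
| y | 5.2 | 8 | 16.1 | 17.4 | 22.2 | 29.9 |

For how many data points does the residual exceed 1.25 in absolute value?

3

x=4: ŷ = -5 + 2.8·4 = 6.2; r = 5.2 − 6.2 = -1
x=5: ŷ = -5 + 2.8·5 = 9; r = 8 − 9 = -1
x=7: ŷ = -5 + 2.8·7 = 14.6; r = 16.1 − 14.6 = 1.5
x=8: ŷ = -5 + 2.8·8 = 17.4; r = 17.4 − 17.4 = 0
x=9: ŷ = -5 + 2.8·9 = 20.2; r = 22.2 − 20.2 = 2
x=13: ŷ = -5 + 2.8·13 = 31.4; r = 29.9 − 31.4 = -1.5
|r| > 1.25: x=7 (|r|=1.5), x=9 (|r|=2), x=13 (|r|=1.5) → 3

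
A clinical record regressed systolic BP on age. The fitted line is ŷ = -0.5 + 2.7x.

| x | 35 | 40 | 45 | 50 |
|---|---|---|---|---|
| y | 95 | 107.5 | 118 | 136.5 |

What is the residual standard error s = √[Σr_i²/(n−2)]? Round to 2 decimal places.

s = 2.65

x=35: ŷ = -0.5 + 2.7·35 = 94; r = 95 − 94 = 1
x=40: ŷ = -0.5 + 2.7·40 = 107.5; r = 107.5 − 107.5 = 0
x=45: ŷ = -0.5 + 2.7·45 = 121; r = 118 − 121 = -3
x=50: ŷ = -0.5 + 2.7·50 = 134.5; r = 136.5 − 134.5 = 2
SSE = 1 + 0 + 9 + 4 = 14
s = √(14/2) = √7 ≈ 2.65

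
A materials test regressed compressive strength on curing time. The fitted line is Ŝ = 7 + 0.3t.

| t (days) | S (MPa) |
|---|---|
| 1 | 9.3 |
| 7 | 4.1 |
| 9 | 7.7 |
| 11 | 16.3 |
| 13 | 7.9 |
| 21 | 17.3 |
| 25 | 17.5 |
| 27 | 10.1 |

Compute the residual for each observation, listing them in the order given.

t=1: Ŝ = 7 + 0.3·1 = 7.3; e = 9.3 − 7.3 = 2
t=7: Ŝ = 7 + 0.3·7 = 9.1; e = 4.1 − 9.1 = -5
t=9: Ŝ = 7 + 0.3·9 = 9.7; e = 7.7 − 9.7 = -2
t=11: Ŝ = 7 + 0.3·11 = 10.3; e = 16.3 − 10.3 = 6
t=13: Ŝ = 7 + 0.3·13 = 10.9; e = 7.9 − 10.9 = -3
t=21: Ŝ = 7 + 0.3·21 = 13.3; e = 17.3 − 13.3 = 4
t=25: Ŝ = 7 + 0.3·25 = 14.5; e = 17.5 − 14.5 = 3
t=27: Ŝ = 7 + 0.3·27 = 15.1; e = 10.1 − 15.1 = -5

2, -5, -2, 6, -3, 4, 3, -5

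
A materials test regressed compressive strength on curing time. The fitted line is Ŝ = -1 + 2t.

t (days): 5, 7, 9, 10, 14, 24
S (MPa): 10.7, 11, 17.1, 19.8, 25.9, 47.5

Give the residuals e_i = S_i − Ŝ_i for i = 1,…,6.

1.7, -2, 0.1, 0.8, -1.1, 0.5

t=5: Ŝ = -1 + 2·5 = 9; e = 10.7 − 9 = 1.7
t=7: Ŝ = -1 + 2·7 = 13; e = 11 − 13 = -2
t=9: Ŝ = -1 + 2·9 = 17; e = 17.1 − 17 = 0.1
t=10: Ŝ = -1 + 2·10 = 19; e = 19.8 − 19 = 0.8
t=14: Ŝ = -1 + 2·14 = 27; e = 25.9 − 27 = -1.1
t=24: Ŝ = -1 + 2·24 = 47; e = 47.5 − 47 = 0.5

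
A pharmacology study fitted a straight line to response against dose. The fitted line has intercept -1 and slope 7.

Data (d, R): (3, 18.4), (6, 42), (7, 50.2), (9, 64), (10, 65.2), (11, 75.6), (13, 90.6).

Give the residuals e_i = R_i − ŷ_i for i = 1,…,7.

d=3: ŷ = -1 + 7·3 = 20; e = 18.4 − 20 = -1.6
d=6: ŷ = -1 + 7·6 = 41; e = 42 − 41 = 1
d=7: ŷ = -1 + 7·7 = 48; e = 50.2 − 48 = 2.2
d=9: ŷ = -1 + 7·9 = 62; e = 64 − 62 = 2
d=10: ŷ = -1 + 7·10 = 69; e = 65.2 − 69 = -3.8
d=11: ŷ = -1 + 7·11 = 76; e = 75.6 − 76 = -0.4
d=13: ŷ = -1 + 7·13 = 90; e = 90.6 − 90 = 0.6

-1.6, 1, 2.2, 2, -3.8, -0.4, 0.6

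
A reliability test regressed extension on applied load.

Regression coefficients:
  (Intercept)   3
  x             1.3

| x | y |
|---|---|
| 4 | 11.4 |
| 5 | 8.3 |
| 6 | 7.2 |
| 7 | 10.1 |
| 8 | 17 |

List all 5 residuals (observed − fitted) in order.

x=4: ŷ = 3 + 1.3·4 = 8.2; e = 11.4 − 8.2 = 3.2
x=5: ŷ = 3 + 1.3·5 = 9.5; e = 8.3 − 9.5 = -1.2
x=6: ŷ = 3 + 1.3·6 = 10.8; e = 7.2 − 10.8 = -3.6
x=7: ŷ = 3 + 1.3·7 = 12.1; e = 10.1 − 12.1 = -2
x=8: ŷ = 3 + 1.3·8 = 13.4; e = 17 − 13.4 = 3.6

3.2, -1.2, -3.6, -2, 3.6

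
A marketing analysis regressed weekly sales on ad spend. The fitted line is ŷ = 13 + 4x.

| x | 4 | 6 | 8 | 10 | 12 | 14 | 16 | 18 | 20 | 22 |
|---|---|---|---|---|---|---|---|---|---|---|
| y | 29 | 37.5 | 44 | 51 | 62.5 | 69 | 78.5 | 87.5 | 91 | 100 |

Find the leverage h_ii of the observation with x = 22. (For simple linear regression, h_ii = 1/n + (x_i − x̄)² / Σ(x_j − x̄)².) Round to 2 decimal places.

x̄ = (4 + 6 + 8 + 10 + 12 + 14 + 16 + 18 + 20 + 22)/10 = 13
Σ(x − x̄)² = 81 + 49 + 25 + 9 + 1 + 1 + 9 + 25 + 49 + 81 = 330
h = 1/10 + (9)²/330 = 0.1 + 0.245455 = 0.35

h = 0.35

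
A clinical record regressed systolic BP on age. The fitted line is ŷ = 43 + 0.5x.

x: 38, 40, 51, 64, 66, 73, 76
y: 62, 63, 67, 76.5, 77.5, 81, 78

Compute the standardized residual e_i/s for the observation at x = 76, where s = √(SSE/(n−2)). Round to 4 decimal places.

-1.5811

x=38: ŷ = 43 + 0.5·38 = 62; e = 62 − 62 = 0
x=40: ŷ = 43 + 0.5·40 = 63; e = 63 − 63 = 0
x=51: ŷ = 43 + 0.5·51 = 68.5; e = 67 − 68.5 = -1.5
x=64: ŷ = 43 + 0.5·64 = 75; e = 76.5 − 75 = 1.5
x=66: ŷ = 43 + 0.5·66 = 76; e = 77.5 − 76 = 1.5
x=73: ŷ = 43 + 0.5·73 = 79.5; e = 81 − 79.5 = 1.5
x=76: ŷ = 43 + 0.5·76 = 81; e = 78 − 81 = -3
SSE = 0 + 0 + 2.25 + 2.25 + 2.25 + 2.25 + 9 = 18
s = √(18/5) = 1.89737
e/s = -3 / 1.89737 = -1.5811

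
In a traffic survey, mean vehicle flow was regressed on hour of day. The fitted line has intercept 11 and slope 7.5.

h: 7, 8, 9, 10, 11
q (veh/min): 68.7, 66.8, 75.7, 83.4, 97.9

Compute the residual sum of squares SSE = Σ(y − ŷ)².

h=7: q̂ = 11 + 7.5·7 = 63.5; e = 68.7 − 63.5 = 5.2
h=8: q̂ = 11 + 7.5·8 = 71; e = 66.8 − 71 = -4.2
h=9: q̂ = 11 + 7.5·9 = 78.5; e = 75.7 − 78.5 = -2.8
h=10: q̂ = 11 + 7.5·10 = 86; e = 83.4 − 86 = -2.6
h=11: q̂ = 11 + 7.5·11 = 93.5; e = 97.9 − 93.5 = 4.4
SSE = 27.04 + 17.64 + 7.84 + 6.76 + 19.36 = 78.64

SSE = 78.64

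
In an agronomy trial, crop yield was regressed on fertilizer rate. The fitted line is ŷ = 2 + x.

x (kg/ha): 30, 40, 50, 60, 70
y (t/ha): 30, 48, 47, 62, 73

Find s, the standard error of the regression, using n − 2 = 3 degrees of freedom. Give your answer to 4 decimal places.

x=30: ŷ = 2 + 30 = 32; e = 30 − 32 = -2
x=40: ŷ = 2 + 40 = 42; e = 48 − 42 = 6
x=50: ŷ = 2 + 50 = 52; e = 47 − 52 = -5
x=60: ŷ = 2 + 60 = 62; e = 62 − 62 = 0
x=70: ŷ = 2 + 70 = 72; e = 73 − 72 = 1
SSE = 4 + 36 + 25 + 0 + 1 = 66
s = √(66/3) = √22 ≈ 4.6904

s = 4.6904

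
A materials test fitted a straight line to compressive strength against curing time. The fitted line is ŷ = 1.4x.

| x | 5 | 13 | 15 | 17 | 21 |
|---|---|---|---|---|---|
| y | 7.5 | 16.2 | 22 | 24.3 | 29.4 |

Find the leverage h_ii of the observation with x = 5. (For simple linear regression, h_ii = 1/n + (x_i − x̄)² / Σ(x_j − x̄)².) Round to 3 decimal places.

h = 0.801

x̄ = (5 + 13 + 15 + 17 + 21)/5 = 14.2
Σ(x − x̄)² = 84.64 + 1.44 + 0.64 + 7.84 + 46.24 = 140.8
h = 1/5 + (-9.2)²/140.8 = 0.2 + 0.601136 = 0.801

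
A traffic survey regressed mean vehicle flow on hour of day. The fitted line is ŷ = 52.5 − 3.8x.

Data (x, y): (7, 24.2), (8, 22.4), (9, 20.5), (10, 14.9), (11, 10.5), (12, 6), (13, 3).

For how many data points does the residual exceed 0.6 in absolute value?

x=7: ŷ = 52.5 − 3.8·7 = 25.9; r = 24.2 − 25.9 = -1.7
x=8: ŷ = 52.5 − 3.8·8 = 22.1; r = 22.4 − 22.1 = 0.3
x=9: ŷ = 52.5 − 3.8·9 = 18.3; r = 20.5 − 18.3 = 2.2
x=10: ŷ = 52.5 − 3.8·10 = 14.5; r = 14.9 − 14.5 = 0.4
x=11: ŷ = 52.5 − 3.8·11 = 10.7; r = 10.5 − 10.7 = -0.2
x=12: ŷ = 52.5 − 3.8·12 = 6.9; r = 6 − 6.9 = -0.9
x=13: ŷ = 52.5 − 3.8·13 = 3.1; r = 3 − 3.1 = -0.1
|r| > 0.6: x=7 (|r|=1.7), x=9 (|r|=2.2), x=12 (|r|=0.9) → 3

3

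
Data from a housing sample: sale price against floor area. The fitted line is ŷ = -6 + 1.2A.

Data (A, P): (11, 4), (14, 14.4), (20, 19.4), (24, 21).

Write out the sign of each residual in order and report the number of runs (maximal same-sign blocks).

A=11: ŷ = -6 + 1.2·11 = 7.2; e = 4 − 7.2 = -3.2
A=14: ŷ = -6 + 1.2·14 = 10.8; e = 14.4 − 10.8 = 3.6
A=20: ŷ = -6 + 1.2·20 = 18; e = 19.4 − 18 = 1.4
A=24: ŷ = -6 + 1.2·24 = 22.8; e = 21 − 22.8 = -1.8
Signs: − + + −
Runs: −×1, +×2, −×1 → 3

3 runs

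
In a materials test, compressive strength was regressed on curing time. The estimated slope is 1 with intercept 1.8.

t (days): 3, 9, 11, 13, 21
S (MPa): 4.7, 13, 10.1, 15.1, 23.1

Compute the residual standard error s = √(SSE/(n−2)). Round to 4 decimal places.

s = 2.0265

t=3: Ŝ = 1.8 + 3 = 4.8; e = 4.7 − 4.8 = -0.1
t=9: Ŝ = 1.8 + 9 = 10.8; e = 13 − 10.8 = 2.2
t=11: Ŝ = 1.8 + 11 = 12.8; e = 10.1 − 12.8 = -2.7
t=13: Ŝ = 1.8 + 13 = 14.8; e = 15.1 − 14.8 = 0.3
t=21: Ŝ = 1.8 + 21 = 22.8; e = 23.1 − 22.8 = 0.3
SSE = 0.01 + 4.84 + 7.29 + 0.09 + 0.09 = 12.32
s = √(12.32/3) = √4.10667 ≈ 2.0265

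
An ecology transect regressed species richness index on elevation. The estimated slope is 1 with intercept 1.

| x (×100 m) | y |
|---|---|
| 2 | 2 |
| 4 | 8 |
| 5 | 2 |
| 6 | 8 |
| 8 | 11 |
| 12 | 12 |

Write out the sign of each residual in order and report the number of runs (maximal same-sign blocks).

x=2: ŷ = 1 + 2 = 3; e = 2 − 3 = -1
x=4: ŷ = 1 + 4 = 5; e = 8 − 5 = 3
x=5: ŷ = 1 + 5 = 6; e = 2 − 6 = -4
x=6: ŷ = 1 + 6 = 7; e = 8 − 7 = 1
x=8: ŷ = 1 + 8 = 9; e = 11 − 9 = 2
x=12: ŷ = 1 + 12 = 13; e = 12 − 13 = -1
Signs: − + − + + −
Runs: −×1, +×1, −×1, +×2, −×1 → 5

5 runs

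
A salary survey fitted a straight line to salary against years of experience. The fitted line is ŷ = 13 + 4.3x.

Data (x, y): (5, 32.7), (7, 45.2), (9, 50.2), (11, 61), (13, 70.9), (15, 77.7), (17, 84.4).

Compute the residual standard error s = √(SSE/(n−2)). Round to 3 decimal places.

s = 1.861

x=5: ŷ = 13 + 4.3·5 = 34.5; r = 32.7 − 34.5 = -1.8
x=7: ŷ = 13 + 4.3·7 = 43.1; r = 45.2 − 43.1 = 2.1
x=9: ŷ = 13 + 4.3·9 = 51.7; r = 50.2 − 51.7 = -1.5
x=11: ŷ = 13 + 4.3·11 = 60.3; r = 61 − 60.3 = 0.7
x=13: ŷ = 13 + 4.3·13 = 68.9; r = 70.9 − 68.9 = 2
x=15: ŷ = 13 + 4.3·15 = 77.5; r = 77.7 − 77.5 = 0.2
x=17: ŷ = 13 + 4.3·17 = 86.1; r = 84.4 − 86.1 = -1.7
SSE = 3.24 + 4.41 + 2.25 + 0.49 + 4 + 0.04 + 2.89 = 17.32
s = √(17.32/5) = √3.464 ≈ 1.861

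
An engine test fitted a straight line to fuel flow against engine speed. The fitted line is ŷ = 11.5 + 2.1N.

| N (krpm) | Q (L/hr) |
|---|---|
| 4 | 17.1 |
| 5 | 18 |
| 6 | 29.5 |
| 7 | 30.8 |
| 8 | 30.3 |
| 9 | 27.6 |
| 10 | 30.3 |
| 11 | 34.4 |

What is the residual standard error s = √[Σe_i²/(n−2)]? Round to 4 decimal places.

N=4: ŷ = 11.5 + 2.1·4 = 19.9; e = 17.1 − 19.9 = -2.8
N=5: ŷ = 11.5 + 2.1·5 = 22; e = 18 − 22 = -4
N=6: ŷ = 11.5 + 2.1·6 = 24.1; e = 29.5 − 24.1 = 5.4
N=7: ŷ = 11.5 + 2.1·7 = 26.2; e = 30.8 − 26.2 = 4.6
N=8: ŷ = 11.5 + 2.1·8 = 28.3; e = 30.3 − 28.3 = 2
N=9: ŷ = 11.5 + 2.1·9 = 30.4; e = 27.6 − 30.4 = -2.8
N=10: ŷ = 11.5 + 2.1·10 = 32.5; e = 30.3 − 32.5 = -2.2
N=11: ŷ = 11.5 + 2.1·11 = 34.6; e = 34.4 − 34.6 = -0.2
SSE = 7.84 + 16 + 29.16 + 21.16 + 4 + 7.84 + 4.84 + 0.04 = 90.88
s = √(90.88/6) = √15.1467 ≈ 3.8919

s = 3.8919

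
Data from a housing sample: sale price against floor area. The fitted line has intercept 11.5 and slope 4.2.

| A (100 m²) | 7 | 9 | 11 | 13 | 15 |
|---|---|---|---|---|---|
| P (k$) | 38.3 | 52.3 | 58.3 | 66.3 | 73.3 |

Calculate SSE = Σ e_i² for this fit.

SSE = 17.6

A=7: P̂ = 11.5 + 4.2·7 = 40.9; e = 38.3 − 40.9 = -2.6
A=9: P̂ = 11.5 + 4.2·9 = 49.3; e = 52.3 − 49.3 = 3
A=11: P̂ = 11.5 + 4.2·11 = 57.7; e = 58.3 − 57.7 = 0.6
A=13: P̂ = 11.5 + 4.2·13 = 66.1; e = 66.3 − 66.1 = 0.2
A=15: P̂ = 11.5 + 4.2·15 = 74.5; e = 73.3 − 74.5 = -1.2
SSE = 6.76 + 9 + 0.36 + 0.04 + 1.44 = 17.6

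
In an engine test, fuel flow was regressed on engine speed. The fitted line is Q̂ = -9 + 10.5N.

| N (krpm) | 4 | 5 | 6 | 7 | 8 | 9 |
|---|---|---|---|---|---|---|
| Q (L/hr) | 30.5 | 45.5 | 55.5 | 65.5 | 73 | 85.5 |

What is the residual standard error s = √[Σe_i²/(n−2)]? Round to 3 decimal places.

N=4: Q̂ = -9 + 10.5·4 = 33; e = 30.5 − 33 = -2.5
N=5: Q̂ = -9 + 10.5·5 = 43.5; e = 45.5 − 43.5 = 2
N=6: Q̂ = -9 + 10.5·6 = 54; e = 55.5 − 54 = 1.5
N=7: Q̂ = -9 + 10.5·7 = 64.5; e = 65.5 − 64.5 = 1
N=8: Q̂ = -9 + 10.5·8 = 75; e = 73 − 75 = -2
N=9: Q̂ = -9 + 10.5·9 = 85.5; e = 85.5 − 85.5 = 0
SSE = 6.25 + 4 + 2.25 + 1 + 4 + 0 = 17.5
s = √(17.5/4) = √4.375 ≈ 2.092

s = 2.092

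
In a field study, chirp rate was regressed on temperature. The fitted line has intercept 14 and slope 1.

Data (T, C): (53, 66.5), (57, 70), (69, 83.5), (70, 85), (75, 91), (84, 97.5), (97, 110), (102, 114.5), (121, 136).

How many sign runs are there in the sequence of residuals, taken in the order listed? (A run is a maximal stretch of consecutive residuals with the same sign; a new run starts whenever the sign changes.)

T=53: Ĉ = 14 + 53 = 67; r = 66.5 − 67 = -0.5
T=57: Ĉ = 14 + 57 = 71; r = 70 − 71 = -1
T=69: Ĉ = 14 + 69 = 83; r = 83.5 − 83 = 0.5
T=70: Ĉ = 14 + 70 = 84; r = 85 − 84 = 1
T=75: Ĉ = 14 + 75 = 89; r = 91 − 89 = 2
T=84: Ĉ = 14 + 84 = 98; r = 97.5 − 98 = -0.5
T=97: Ĉ = 14 + 97 = 111; r = 110 − 111 = -1
T=102: Ĉ = 14 + 102 = 116; r = 114.5 − 116 = -1.5
T=121: Ĉ = 14 + 121 = 135; r = 136 − 135 = 1
Signs: − − + + + − − − +
Runs: −×2, +×3, −×3, +×1 → 4

4 runs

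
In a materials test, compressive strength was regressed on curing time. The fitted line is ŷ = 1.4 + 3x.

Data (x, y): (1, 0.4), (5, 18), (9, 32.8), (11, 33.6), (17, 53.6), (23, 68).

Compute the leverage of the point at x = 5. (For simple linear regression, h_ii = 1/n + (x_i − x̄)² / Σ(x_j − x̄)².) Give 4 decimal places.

h = 0.2792

x̄ = (1 + 5 + 9 + 11 + 17 + 23)/6 = 11
Σ(x − x̄)² = 100 + 36 + 4 + 0 + 36 + 144 = 320
h = 1/6 + (-6)²/320 = 0.166667 + 0.1125 = 0.2792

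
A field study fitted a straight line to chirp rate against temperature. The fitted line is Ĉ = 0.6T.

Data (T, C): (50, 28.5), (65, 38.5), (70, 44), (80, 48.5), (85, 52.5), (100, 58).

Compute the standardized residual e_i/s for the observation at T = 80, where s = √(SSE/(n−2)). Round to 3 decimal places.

T=50: Ĉ = 0.6·50 = 30; e = 28.5 − 30 = -1.5
T=65: Ĉ = 0.6·65 = 39; e = 38.5 − 39 = -0.5
T=70: Ĉ = 0.6·70 = 42; e = 44 − 42 = 2
T=80: Ĉ = 0.6·80 = 48; e = 48.5 − 48 = 0.5
T=85: Ĉ = 0.6·85 = 51; e = 52.5 − 51 = 1.5
T=100: Ĉ = 0.6·100 = 60; e = 58 − 60 = -2
SSE = 2.25 + 0.25 + 4 + 0.25 + 2.25 + 4 = 13
s = √(13/4) = 1.80278
e/s = 0.5 / 1.80278 = 0.277

0.277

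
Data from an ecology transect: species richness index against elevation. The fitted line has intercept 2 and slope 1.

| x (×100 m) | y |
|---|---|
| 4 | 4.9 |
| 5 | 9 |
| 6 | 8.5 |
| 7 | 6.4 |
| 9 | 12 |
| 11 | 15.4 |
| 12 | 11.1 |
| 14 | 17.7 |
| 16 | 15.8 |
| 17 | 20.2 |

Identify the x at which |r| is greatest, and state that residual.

x=4: ŷ = 2 + 4 = 6; r = 4.9 − 6 = -1.1
x=5: ŷ = 2 + 5 = 7; r = 9 − 7 = 2
x=6: ŷ = 2 + 6 = 8; r = 8.5 − 8 = 0.5
x=7: ŷ = 2 + 7 = 9; r = 6.4 − 9 = -2.6
x=9: ŷ = 2 + 9 = 11; r = 12 − 11 = 1
x=11: ŷ = 2 + 11 = 13; r = 15.4 − 13 = 2.4
x=12: ŷ = 2 + 12 = 14; r = 11.1 − 14 = -2.9
x=14: ŷ = 2 + 14 = 16; r = 17.7 − 16 = 1.7
x=16: ŷ = 2 + 16 = 18; r = 15.8 − 18 = -2.2
x=17: ŷ = 2 + 17 = 19; r = 20.2 − 19 = 1.2
Largest |r| is 2.9 at x = 12, residual -2.9.

x = 12, r = -2.9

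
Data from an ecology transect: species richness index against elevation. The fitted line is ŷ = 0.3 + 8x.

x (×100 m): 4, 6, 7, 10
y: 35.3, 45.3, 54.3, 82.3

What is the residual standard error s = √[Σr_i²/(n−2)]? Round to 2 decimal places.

x=4: ŷ = 0.3 + 8·4 = 32.3; r = 35.3 − 32.3 = 3
x=6: ŷ = 0.3 + 8·6 = 48.3; r = 45.3 − 48.3 = -3
x=7: ŷ = 0.3 + 8·7 = 56.3; r = 54.3 − 56.3 = -2
x=10: ŷ = 0.3 + 8·10 = 80.3; r = 82.3 − 80.3 = 2
SSE = 9 + 9 + 4 + 4 = 26
s = √(26/2) = √13 ≈ 3.61

s = 3.61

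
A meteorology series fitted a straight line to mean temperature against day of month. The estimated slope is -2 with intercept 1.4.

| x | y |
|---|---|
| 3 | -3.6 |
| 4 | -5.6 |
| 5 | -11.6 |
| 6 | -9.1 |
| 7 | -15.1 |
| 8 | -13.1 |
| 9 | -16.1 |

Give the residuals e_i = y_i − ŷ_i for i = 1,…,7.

x=3: ŷ = 1.4 − 2·3 = -4.6; e = -3.6 − (-4.6) = 1
x=4: ŷ = 1.4 − 2·4 = -6.6; e = -5.6 − (-6.6) = 1
x=5: ŷ = 1.4 − 2·5 = -8.6; e = -11.6 − (-8.6) = -3
x=6: ŷ = 1.4 − 2·6 = -10.6; e = -9.1 − (-10.6) = 1.5
x=7: ŷ = 1.4 − 2·7 = -12.6; e = -15.1 − (-12.6) = -2.5
x=8: ŷ = 1.4 − 2·8 = -14.6; e = -13.1 − (-14.6) = 1.5
x=9: ŷ = 1.4 − 2·9 = -16.6; e = -16.1 − (-16.6) = 0.5

1, 1, -3, 1.5, -2.5, 1.5, 0.5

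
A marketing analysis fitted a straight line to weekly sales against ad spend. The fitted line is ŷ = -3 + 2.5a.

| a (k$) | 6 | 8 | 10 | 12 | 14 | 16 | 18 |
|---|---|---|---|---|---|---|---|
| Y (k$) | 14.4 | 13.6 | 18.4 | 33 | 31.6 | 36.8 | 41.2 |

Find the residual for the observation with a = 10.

r = -3.6

ŷ = -3 + 2.5·10 = 22
r = 18.4 − 22 = -3.6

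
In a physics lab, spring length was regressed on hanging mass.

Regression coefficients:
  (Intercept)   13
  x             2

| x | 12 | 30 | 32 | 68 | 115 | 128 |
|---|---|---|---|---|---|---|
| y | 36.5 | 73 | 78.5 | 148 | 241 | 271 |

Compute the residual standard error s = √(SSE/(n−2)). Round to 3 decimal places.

x=12: ŷ = 13 + 2·12 = 37; e = 36.5 − 37 = -0.5
x=30: ŷ = 13 + 2·30 = 73; e = 73 − 73 = 0
x=32: ŷ = 13 + 2·32 = 77; e = 78.5 − 77 = 1.5
x=68: ŷ = 13 + 2·68 = 149; e = 148 − 149 = -1
x=115: ŷ = 13 + 2·115 = 243; e = 241 − 243 = -2
x=128: ŷ = 13 + 2·128 = 269; e = 271 − 269 = 2
SSE = 0.25 + 0 + 2.25 + 1 + 4 + 4 = 11.5
s = √(11.5/4) = √2.875 ≈ 1.696

s = 1.696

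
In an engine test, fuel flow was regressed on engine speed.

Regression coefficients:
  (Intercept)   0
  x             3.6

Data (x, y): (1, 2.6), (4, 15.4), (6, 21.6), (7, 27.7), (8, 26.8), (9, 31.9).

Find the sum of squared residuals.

SSE = 12.5

x=1: ŷ = 3.6·1 = 3.6; e = 2.6 − 3.6 = -1
x=4: ŷ = 3.6·4 = 14.4; e = 15.4 − 14.4 = 1
x=6: ŷ = 3.6·6 = 21.6; e = 21.6 − 21.6 = 0
x=7: ŷ = 3.6·7 = 25.2; e = 27.7 − 25.2 = 2.5
x=8: ŷ = 3.6·8 = 28.8; e = 26.8 − 28.8 = -2
x=9: ŷ = 3.6·9 = 32.4; e = 31.9 − 32.4 = -0.5
SSE = 1 + 1 + 0 + 6.25 + 4 + 0.25 = 12.5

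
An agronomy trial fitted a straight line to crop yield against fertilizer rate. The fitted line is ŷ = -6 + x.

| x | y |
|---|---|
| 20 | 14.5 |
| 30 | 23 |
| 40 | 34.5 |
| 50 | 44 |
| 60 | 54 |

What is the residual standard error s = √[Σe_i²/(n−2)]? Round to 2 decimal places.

x=20: ŷ = -6 + 20 = 14; e = 14.5 − 14 = 0.5
x=30: ŷ = -6 + 30 = 24; e = 23 − 24 = -1
x=40: ŷ = -6 + 40 = 34; e = 34.5 − 34 = 0.5
x=50: ŷ = -6 + 50 = 44; e = 44 − 44 = 0
x=60: ŷ = -6 + 60 = 54; e = 54 − 54 = 0
SSE = 0.25 + 1 + 0.25 + 0 + 0 = 1.5
s = √(1.5/3) = √0.5 ≈ 0.71

s = 0.71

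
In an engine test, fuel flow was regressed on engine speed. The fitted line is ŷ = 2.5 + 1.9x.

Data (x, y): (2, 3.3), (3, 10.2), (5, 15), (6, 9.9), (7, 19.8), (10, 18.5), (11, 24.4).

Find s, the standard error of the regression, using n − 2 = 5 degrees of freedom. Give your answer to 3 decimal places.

x=2: ŷ = 2.5 + 1.9·2 = 6.3; e = 3.3 − 6.3 = -3
x=3: ŷ = 2.5 + 1.9·3 = 8.2; e = 10.2 − 8.2 = 2
x=5: ŷ = 2.5 + 1.9·5 = 12; e = 15 − 12 = 3
x=6: ŷ = 2.5 + 1.9·6 = 13.9; e = 9.9 − 13.9 = -4
x=7: ŷ = 2.5 + 1.9·7 = 15.8; e = 19.8 − 15.8 = 4
x=10: ŷ = 2.5 + 1.9·10 = 21.5; e = 18.5 − 21.5 = -3
x=11: ŷ = 2.5 + 1.9·11 = 23.4; e = 24.4 − 23.4 = 1
SSE = 9 + 4 + 9 + 16 + 16 + 9 + 1 = 64
s = √(64/5) = √12.8 ≈ 3.578

s = 3.578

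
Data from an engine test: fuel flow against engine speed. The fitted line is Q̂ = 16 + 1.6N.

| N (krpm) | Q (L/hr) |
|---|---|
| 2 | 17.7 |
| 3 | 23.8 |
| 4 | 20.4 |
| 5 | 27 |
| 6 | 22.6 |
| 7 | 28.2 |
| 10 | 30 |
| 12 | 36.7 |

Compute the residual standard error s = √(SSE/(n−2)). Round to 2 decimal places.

s = 2.60

N=2: Q̂ = 16 + 1.6·2 = 19.2; e = 17.7 − 19.2 = -1.5
N=3: Q̂ = 16 + 1.6·3 = 20.8; e = 23.8 − 20.8 = 3
N=4: Q̂ = 16 + 1.6·4 = 22.4; e = 20.4 − 22.4 = -2
N=5: Q̂ = 16 + 1.6·5 = 24; e = 27 − 24 = 3
N=6: Q̂ = 16 + 1.6·6 = 25.6; e = 22.6 − 25.6 = -3
N=7: Q̂ = 16 + 1.6·7 = 27.2; e = 28.2 − 27.2 = 1
N=10: Q̂ = 16 + 1.6·10 = 32; e = 30 − 32 = -2
N=12: Q̂ = 16 + 1.6·12 = 35.2; e = 36.7 − 35.2 = 1.5
SSE = 2.25 + 9 + 4 + 9 + 9 + 1 + 4 + 2.25 = 40.5
s = √(40.5/6) = √6.75 ≈ 2.60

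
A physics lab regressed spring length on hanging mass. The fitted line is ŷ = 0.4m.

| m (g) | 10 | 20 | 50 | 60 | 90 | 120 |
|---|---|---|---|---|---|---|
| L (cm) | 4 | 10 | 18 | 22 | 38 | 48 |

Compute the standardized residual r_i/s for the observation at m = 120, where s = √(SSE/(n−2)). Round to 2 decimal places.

0.00

m=10: ŷ = 0.4·10 = 4; r = 4 − 4 = 0
m=20: ŷ = 0.4·20 = 8; r = 10 − 8 = 2
m=50: ŷ = 0.4·50 = 20; r = 18 − 20 = -2
m=60: ŷ = 0.4·60 = 24; r = 22 − 24 = -2
m=90: ŷ = 0.4·90 = 36; r = 38 − 36 = 2
m=120: ŷ = 0.4·120 = 48; r = 48 − 48 = 0
SSE = 0 + 4 + 4 + 4 + 4 + 0 = 16
s = √(16/4) = 2
r/s = 0 / 2 = 0.00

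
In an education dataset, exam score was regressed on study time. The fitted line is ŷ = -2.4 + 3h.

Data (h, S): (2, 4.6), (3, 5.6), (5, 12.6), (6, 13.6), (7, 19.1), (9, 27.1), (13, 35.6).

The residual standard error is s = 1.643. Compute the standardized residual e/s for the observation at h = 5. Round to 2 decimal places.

0.00

ŷ = -2.4 + 3·5 = 12.6
e = 12.6 − 12.6 = 0
e/s = 0 / 1.643 = 0.00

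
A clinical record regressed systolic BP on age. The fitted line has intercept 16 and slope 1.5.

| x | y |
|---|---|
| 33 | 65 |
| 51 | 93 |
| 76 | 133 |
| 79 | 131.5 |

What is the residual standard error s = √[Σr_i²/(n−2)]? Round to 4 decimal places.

x=33: ŷ = 16 + 1.5·33 = 65.5; r = 65 − 65.5 = -0.5
x=51: ŷ = 16 + 1.5·51 = 92.5; r = 93 − 92.5 = 0.5
x=76: ŷ = 16 + 1.5·76 = 130; r = 133 − 130 = 3
x=79: ŷ = 16 + 1.5·79 = 134.5; r = 131.5 − 134.5 = -3
SSE = 0.25 + 0.25 + 9 + 9 = 18.5
s = √(18.5/2) = √9.25 ≈ 3.0414

s = 3.0414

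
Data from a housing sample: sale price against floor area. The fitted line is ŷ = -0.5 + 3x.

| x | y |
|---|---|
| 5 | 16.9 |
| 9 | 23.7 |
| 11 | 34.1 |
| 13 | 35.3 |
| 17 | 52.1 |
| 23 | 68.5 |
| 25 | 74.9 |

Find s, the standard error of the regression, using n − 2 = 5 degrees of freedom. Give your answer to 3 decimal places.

x=5: ŷ = -0.5 + 3·5 = 14.5; e = 16.9 − 14.5 = 2.4
x=9: ŷ = -0.5 + 3·9 = 26.5; e = 23.7 − 26.5 = -2.8
x=11: ŷ = -0.5 + 3·11 = 32.5; e = 34.1 − 32.5 = 1.6
x=13: ŷ = -0.5 + 3·13 = 38.5; e = 35.3 − 38.5 = -3.2
x=17: ŷ = -0.5 + 3·17 = 50.5; e = 52.1 − 50.5 = 1.6
x=23: ŷ = -0.5 + 3·23 = 68.5; e = 68.5 − 68.5 = 0
x=25: ŷ = -0.5 + 3·25 = 74.5; e = 74.9 − 74.5 = 0.4
SSE = 5.76 + 7.84 + 2.56 + 10.24 + 2.56 + 0 + 0.16 = 29.12
s = √(29.12/5) = √5.824 ≈ 2.413

s = 2.413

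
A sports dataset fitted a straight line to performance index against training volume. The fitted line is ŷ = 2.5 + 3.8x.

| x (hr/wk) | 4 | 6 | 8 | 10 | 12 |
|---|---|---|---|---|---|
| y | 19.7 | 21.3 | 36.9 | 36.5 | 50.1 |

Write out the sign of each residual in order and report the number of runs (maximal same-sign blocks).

5 runs

x=4: ŷ = 2.5 + 3.8·4 = 17.7; e = 19.7 − 17.7 = 2
x=6: ŷ = 2.5 + 3.8·6 = 25.3; e = 21.3 − 25.3 = -4
x=8: ŷ = 2.5 + 3.8·8 = 32.9; e = 36.9 − 32.9 = 4
x=10: ŷ = 2.5 + 3.8·10 = 40.5; e = 36.5 − 40.5 = -4
x=12: ŷ = 2.5 + 3.8·12 = 48.1; e = 50.1 − 48.1 = 2
Signs: + − + − +
Runs: +×1, −×1, +×1, −×1, +×1 → 5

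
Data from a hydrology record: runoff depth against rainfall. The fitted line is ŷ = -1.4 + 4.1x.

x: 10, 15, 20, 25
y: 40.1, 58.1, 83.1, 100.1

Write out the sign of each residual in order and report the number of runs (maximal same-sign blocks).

x=10: ŷ = -1.4 + 4.1·10 = 39.6; r = 40.1 − 39.6 = 0.5
x=15: ŷ = -1.4 + 4.1·15 = 60.1; r = 58.1 − 60.1 = -2
x=20: ŷ = -1.4 + 4.1·20 = 80.6; r = 83.1 − 80.6 = 2.5
x=25: ŷ = -1.4 + 4.1·25 = 101.1; r = 100.1 − 101.1 = -1
Signs: + − + −
Runs: +×1, −×1, +×1, −×1 → 4

4 runs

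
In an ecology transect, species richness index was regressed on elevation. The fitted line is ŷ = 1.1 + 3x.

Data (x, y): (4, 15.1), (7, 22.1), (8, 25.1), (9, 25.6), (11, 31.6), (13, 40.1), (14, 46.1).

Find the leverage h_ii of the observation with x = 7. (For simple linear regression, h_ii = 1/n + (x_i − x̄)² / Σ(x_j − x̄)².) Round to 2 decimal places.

x̄ = (4 + 7 + 8 + 9 + 11 + 13 + 14)/7 = 9.42857
Σ(x − x̄)² = 29.4694 + 5.89796 + 2.04082 + 0.183673 + 2.46939 + 12.7551 + 20.898 = 73.7143
h = 1/7 + (-2.42857)²/73.7143 = 0.142857 + 0.0800111 = 0.22

h = 0.22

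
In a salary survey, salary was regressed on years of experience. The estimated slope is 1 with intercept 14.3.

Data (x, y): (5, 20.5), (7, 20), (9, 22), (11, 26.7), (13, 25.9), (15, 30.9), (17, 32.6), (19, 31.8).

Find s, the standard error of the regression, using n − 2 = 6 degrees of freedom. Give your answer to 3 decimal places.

x=5: ŷ = 14.3 + 5 = 19.3; r = 20.5 − 19.3 = 1.2
x=7: ŷ = 14.3 + 7 = 21.3; r = 20 − 21.3 = -1.3
x=9: ŷ = 14.3 + 9 = 23.3; r = 22 − 23.3 = -1.3
x=11: ŷ = 14.3 + 11 = 25.3; r = 26.7 − 25.3 = 1.4
x=13: ŷ = 14.3 + 13 = 27.3; r = 25.9 − 27.3 = -1.4
x=15: ŷ = 14.3 + 15 = 29.3; r = 30.9 − 29.3 = 1.6
x=17: ŷ = 14.3 + 17 = 31.3; r = 32.6 − 31.3 = 1.3
x=19: ŷ = 14.3 + 19 = 33.3; r = 31.8 − 33.3 = -1.5
SSE = 1.44 + 1.69 + 1.69 + 1.96 + 1.96 + 2.56 + 1.69 + 2.25 = 15.24
s = √(15.24/6) = √2.54 ≈ 1.594

s = 1.594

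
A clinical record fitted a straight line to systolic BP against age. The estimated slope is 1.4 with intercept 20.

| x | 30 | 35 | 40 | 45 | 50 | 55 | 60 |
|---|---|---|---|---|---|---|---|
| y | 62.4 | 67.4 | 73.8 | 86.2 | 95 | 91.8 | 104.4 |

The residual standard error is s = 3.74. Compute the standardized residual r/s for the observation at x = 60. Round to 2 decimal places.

ŷ = 20 + 1.4·60 = 104
r = 104.4 − 104 = 0.4
r/s = 0.4 / 3.74 = 0.11

0.11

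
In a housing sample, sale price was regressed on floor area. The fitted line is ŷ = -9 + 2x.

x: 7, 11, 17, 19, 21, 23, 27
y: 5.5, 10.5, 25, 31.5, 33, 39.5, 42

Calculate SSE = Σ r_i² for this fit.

SSE = 28

x=7: ŷ = -9 + 2·7 = 5; r = 5.5 − 5 = 0.5
x=11: ŷ = -9 + 2·11 = 13; r = 10.5 − 13 = -2.5
x=17: ŷ = -9 + 2·17 = 25; r = 25 − 25 = 0
x=19: ŷ = -9 + 2·19 = 29; r = 31.5 − 29 = 2.5
x=21: ŷ = -9 + 2·21 = 33; r = 33 − 33 = 0
x=23: ŷ = -9 + 2·23 = 37; r = 39.5 − 37 = 2.5
x=27: ŷ = -9 + 2·27 = 45; r = 42 − 45 = -3
SSE = 0.25 + 6.25 + 0 + 6.25 + 0 + 6.25 + 9 = 28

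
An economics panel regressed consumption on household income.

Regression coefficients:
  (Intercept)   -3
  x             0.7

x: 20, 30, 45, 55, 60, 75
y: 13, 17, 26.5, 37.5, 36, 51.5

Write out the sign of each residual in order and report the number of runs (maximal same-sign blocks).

x=20: ŷ = -3 + 0.7·20 = 11; r = 13 − 11 = 2
x=30: ŷ = -3 + 0.7·30 = 18; r = 17 − 18 = -1
x=45: ŷ = -3 + 0.7·45 = 28.5; r = 26.5 − 28.5 = -2
x=55: ŷ = -3 + 0.7·55 = 35.5; r = 37.5 − 35.5 = 2
x=60: ŷ = -3 + 0.7·60 = 39; r = 36 − 39 = -3
x=75: ŷ = -3 + 0.7·75 = 49.5; r = 51.5 − 49.5 = 2
Signs: + − − + − +
Runs: +×1, −×2, +×1, −×1, +×1 → 5

5 runs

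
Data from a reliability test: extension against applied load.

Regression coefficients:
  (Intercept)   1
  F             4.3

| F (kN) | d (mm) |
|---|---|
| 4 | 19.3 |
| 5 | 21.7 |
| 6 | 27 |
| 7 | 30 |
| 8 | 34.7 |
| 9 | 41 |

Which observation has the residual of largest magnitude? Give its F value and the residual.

F = 9, e = 1.3

F=4: d̂ = 1 + 4.3·4 = 18.2; e = 19.3 − 18.2 = 1.1
F=5: d̂ = 1 + 4.3·5 = 22.5; e = 21.7 − 22.5 = -0.8
F=6: d̂ = 1 + 4.3·6 = 26.8; e = 27 − 26.8 = 0.2
F=7: d̂ = 1 + 4.3·7 = 31.1; e = 30 − 31.1 = -1.1
F=8: d̂ = 1 + 4.3·8 = 35.4; e = 34.7 − 35.4 = -0.7
F=9: d̂ = 1 + 4.3·9 = 39.7; e = 41 − 39.7 = 1.3
Largest |e| is 1.3 at F = 9, residual 1.3.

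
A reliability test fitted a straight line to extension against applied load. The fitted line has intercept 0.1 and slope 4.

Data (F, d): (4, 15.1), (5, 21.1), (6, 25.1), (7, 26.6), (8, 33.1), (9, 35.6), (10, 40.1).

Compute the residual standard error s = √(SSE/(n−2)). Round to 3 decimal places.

s = 1.140

F=4: d̂ = 0.1 + 4·4 = 16.1; e = 15.1 − 16.1 = -1
F=5: d̂ = 0.1 + 4·5 = 20.1; e = 21.1 − 20.1 = 1
F=6: d̂ = 0.1 + 4·6 = 24.1; e = 25.1 − 24.1 = 1
F=7: d̂ = 0.1 + 4·7 = 28.1; e = 26.6 − 28.1 = -1.5
F=8: d̂ = 0.1 + 4·8 = 32.1; e = 33.1 − 32.1 = 1
F=9: d̂ = 0.1 + 4·9 = 36.1; e = 35.6 − 36.1 = -0.5
F=10: d̂ = 0.1 + 4·10 = 40.1; e = 40.1 − 40.1 = 0
SSE = 1 + 1 + 1 + 2.25 + 1 + 0.25 + 0 = 6.5
s = √(6.5/5) = √1.3 ≈ 1.140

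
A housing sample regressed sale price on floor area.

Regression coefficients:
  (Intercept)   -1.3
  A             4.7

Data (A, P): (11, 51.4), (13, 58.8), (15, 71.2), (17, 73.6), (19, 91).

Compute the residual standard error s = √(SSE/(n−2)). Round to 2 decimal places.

s = 3.65

A=11: ŷ = -1.3 + 4.7·11 = 50.4; e = 51.4 − 50.4 = 1
A=13: ŷ = -1.3 + 4.7·13 = 59.8; e = 58.8 − 59.8 = -1
A=15: ŷ = -1.3 + 4.7·15 = 69.2; e = 71.2 − 69.2 = 2
A=17: ŷ = -1.3 + 4.7·17 = 78.6; e = 73.6 − 78.6 = -5
A=19: ŷ = -1.3 + 4.7·19 = 88; e = 91 − 88 = 3
SSE = 1 + 1 + 4 + 25 + 9 = 40
s = √(40/3) = √13.3333 ≈ 3.65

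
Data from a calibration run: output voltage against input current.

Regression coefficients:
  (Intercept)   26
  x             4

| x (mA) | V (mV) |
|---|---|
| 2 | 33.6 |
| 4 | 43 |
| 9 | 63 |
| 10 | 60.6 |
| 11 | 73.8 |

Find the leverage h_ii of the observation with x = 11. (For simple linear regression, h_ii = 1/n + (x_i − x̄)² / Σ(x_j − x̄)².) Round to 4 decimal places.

h = 0.4299

x̄ = (2 + 4 + 9 + 10 + 11)/5 = 7.2
Σ(x − x̄)² = 27.04 + 10.24 + 3.24 + 7.84 + 14.44 = 62.8
h = 1/5 + (3.8)²/62.8 = 0.2 + 0.229936 = 0.4299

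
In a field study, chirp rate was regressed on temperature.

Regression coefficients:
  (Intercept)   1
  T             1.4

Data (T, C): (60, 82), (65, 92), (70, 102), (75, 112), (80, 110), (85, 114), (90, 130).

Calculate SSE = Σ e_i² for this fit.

T=60: ŷ = 1 + 1.4·60 = 85; e = 82 − 85 = -3
T=65: ŷ = 1 + 1.4·65 = 92; e = 92 − 92 = 0
T=70: ŷ = 1 + 1.4·70 = 99; e = 102 − 99 = 3
T=75: ŷ = 1 + 1.4·75 = 106; e = 112 − 106 = 6
T=80: ŷ = 1 + 1.4·80 = 113; e = 110 − 113 = -3
T=85: ŷ = 1 + 1.4·85 = 120; e = 114 − 120 = -6
T=90: ŷ = 1 + 1.4·90 = 127; e = 130 − 127 = 3
SSE = 9 + 0 + 9 + 36 + 9 + 36 + 9 = 108

SSE = 108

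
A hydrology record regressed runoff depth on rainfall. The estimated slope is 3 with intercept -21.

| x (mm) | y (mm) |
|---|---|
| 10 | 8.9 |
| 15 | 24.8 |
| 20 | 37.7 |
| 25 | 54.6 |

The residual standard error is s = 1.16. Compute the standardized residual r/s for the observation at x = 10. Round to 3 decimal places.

-0.086

ŷ = -21 + 3·10 = 9
r = 8.9 − 9 = -0.1
r/s = -0.1 / 1.16 = -0.086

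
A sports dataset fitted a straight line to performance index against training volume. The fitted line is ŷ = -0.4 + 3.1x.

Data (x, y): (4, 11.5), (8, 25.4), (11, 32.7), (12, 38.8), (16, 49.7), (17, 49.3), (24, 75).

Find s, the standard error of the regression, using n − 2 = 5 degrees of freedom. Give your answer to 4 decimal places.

s = 1.8166

x=4: ŷ = -0.4 + 3.1·4 = 12; r = 11.5 − 12 = -0.5
x=8: ŷ = -0.4 + 3.1·8 = 24.4; r = 25.4 − 24.4 = 1
x=11: ŷ = -0.4 + 3.1·11 = 33.7; r = 32.7 − 33.7 = -1
x=12: ŷ = -0.4 + 3.1·12 = 36.8; r = 38.8 − 36.8 = 2
x=16: ŷ = -0.4 + 3.1·16 = 49.2; r = 49.7 − 49.2 = 0.5
x=17: ŷ = -0.4 + 3.1·17 = 52.3; r = 49.3 − 52.3 = -3
x=24: ŷ = -0.4 + 3.1·24 = 74; r = 75 − 74 = 1
SSE = 0.25 + 1 + 1 + 4 + 0.25 + 9 + 1 = 16.5
s = √(16.5/5) = √3.3 ≈ 1.8166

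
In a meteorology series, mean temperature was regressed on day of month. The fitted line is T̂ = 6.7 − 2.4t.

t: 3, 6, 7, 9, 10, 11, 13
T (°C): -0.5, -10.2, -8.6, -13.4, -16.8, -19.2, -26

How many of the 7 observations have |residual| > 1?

t=3: T̂ = 6.7 − 2.4·3 = -0.5; e = -0.5 − (-0.5) = 0
t=6: T̂ = 6.7 − 2.4·6 = -7.7; e = -10.2 − (-7.7) = -2.5
t=7: T̂ = 6.7 − 2.4·7 = -10.1; e = -8.6 − (-10.1) = 1.5
t=9: T̂ = 6.7 − 2.4·9 = -14.9; e = -13.4 − (-14.9) = 1.5
t=10: T̂ = 6.7 − 2.4·10 = -17.3; e = -16.8 − (-17.3) = 0.5
t=11: T̂ = 6.7 − 2.4·11 = -19.7; e = -19.2 − (-19.7) = 0.5
t=13: T̂ = 6.7 − 2.4·13 = -24.5; e = -26 − (-24.5) = -1.5
|e| > 1: t=6 (|e|=2.5), t=7 (|e|=1.5), t=9 (|e|=1.5), t=13 (|e|=1.5) → 4

4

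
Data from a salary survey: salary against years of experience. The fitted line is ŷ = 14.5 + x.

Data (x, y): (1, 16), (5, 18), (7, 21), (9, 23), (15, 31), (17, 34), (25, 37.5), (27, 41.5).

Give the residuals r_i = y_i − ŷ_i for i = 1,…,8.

x=1: ŷ = 14.5 + 1 = 15.5; r = 16 − 15.5 = 0.5
x=5: ŷ = 14.5 + 5 = 19.5; r = 18 − 19.5 = -1.5
x=7: ŷ = 14.5 + 7 = 21.5; r = 21 − 21.5 = -0.5
x=9: ŷ = 14.5 + 9 = 23.5; r = 23 − 23.5 = -0.5
x=15: ŷ = 14.5 + 15 = 29.5; r = 31 − 29.5 = 1.5
x=17: ŷ = 14.5 + 17 = 31.5; r = 34 − 31.5 = 2.5
x=25: ŷ = 14.5 + 25 = 39.5; r = 37.5 − 39.5 = -2
x=27: ŷ = 14.5 + 27 = 41.5; r = 41.5 − 41.5 = 0

0.5, -1.5, -0.5, -0.5, 1.5, 2.5, -2, 0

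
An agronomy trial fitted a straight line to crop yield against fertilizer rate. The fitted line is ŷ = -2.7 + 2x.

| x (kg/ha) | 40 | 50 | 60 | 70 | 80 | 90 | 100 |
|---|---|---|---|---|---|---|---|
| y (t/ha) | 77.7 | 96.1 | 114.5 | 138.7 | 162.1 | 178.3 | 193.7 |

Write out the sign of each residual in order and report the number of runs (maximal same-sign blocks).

4 runs

x=40: ŷ = -2.7 + 2·40 = 77.3; r = 77.7 − 77.3 = 0.4
x=50: ŷ = -2.7 + 2·50 = 97.3; r = 96.1 − 97.3 = -1.2
x=60: ŷ = -2.7 + 2·60 = 117.3; r = 114.5 − 117.3 = -2.8
x=70: ŷ = -2.7 + 2·70 = 137.3; r = 138.7 − 137.3 = 1.4
x=80: ŷ = -2.7 + 2·80 = 157.3; r = 162.1 − 157.3 = 4.8
x=90: ŷ = -2.7 + 2·90 = 177.3; r = 178.3 − 177.3 = 1
x=100: ŷ = -2.7 + 2·100 = 197.3; r = 193.7 − 197.3 = -3.6
Signs: + − − + + + −
Runs: +×1, −×2, +×3, −×1 → 4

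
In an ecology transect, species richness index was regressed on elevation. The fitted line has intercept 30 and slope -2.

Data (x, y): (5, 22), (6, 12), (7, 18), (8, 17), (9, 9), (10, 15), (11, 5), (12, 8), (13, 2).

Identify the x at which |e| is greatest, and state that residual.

x = 6, e = -6

x=5: ŷ = 30 − 2·5 = 20; e = 22 − 20 = 2
x=6: ŷ = 30 − 2·6 = 18; e = 12 − 18 = -6
x=7: ŷ = 30 − 2·7 = 16; e = 18 − 16 = 2
x=8: ŷ = 30 − 2·8 = 14; e = 17 − 14 = 3
x=9: ŷ = 30 − 2·9 = 12; e = 9 − 12 = -3
x=10: ŷ = 30 − 2·10 = 10; e = 15 − 10 = 5
x=11: ŷ = 30 − 2·11 = 8; e = 5 − 8 = -3
x=12: ŷ = 30 − 2·12 = 6; e = 8 − 6 = 2
x=13: ŷ = 30 − 2·13 = 4; e = 2 − 4 = -2
Largest |e| is 6 at x = 6, residual -6.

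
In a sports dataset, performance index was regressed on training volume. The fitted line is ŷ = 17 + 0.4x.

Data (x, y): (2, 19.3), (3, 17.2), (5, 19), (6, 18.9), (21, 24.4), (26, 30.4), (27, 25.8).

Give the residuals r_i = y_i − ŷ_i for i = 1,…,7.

1.5, -1, 0, -0.5, -1, 3, -2

x=2: ŷ = 17 + 0.4·2 = 17.8; r = 19.3 − 17.8 = 1.5
x=3: ŷ = 17 + 0.4·3 = 18.2; r = 17.2 − 18.2 = -1
x=5: ŷ = 17 + 0.4·5 = 19; r = 19 − 19 = 0
x=6: ŷ = 17 + 0.4·6 = 19.4; r = 18.9 − 19.4 = -0.5
x=21: ŷ = 17 + 0.4·21 = 25.4; r = 24.4 − 25.4 = -1
x=26: ŷ = 17 + 0.4·26 = 27.4; r = 30.4 − 27.4 = 3
x=27: ŷ = 17 + 0.4·27 = 27.8; r = 25.8 − 27.8 = -2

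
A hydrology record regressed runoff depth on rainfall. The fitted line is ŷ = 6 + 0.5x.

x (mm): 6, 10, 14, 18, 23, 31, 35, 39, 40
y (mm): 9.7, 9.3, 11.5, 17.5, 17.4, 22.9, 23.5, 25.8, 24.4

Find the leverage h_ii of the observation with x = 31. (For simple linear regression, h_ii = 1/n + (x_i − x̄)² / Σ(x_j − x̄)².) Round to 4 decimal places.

x̄ = (6 + 10 + 14 + 18 + 23 + 31 + 35 + 39 + 40)/9 = 24
Σ(x − x̄)² = 324 + 196 + 100 + 36 + 1 + 49 + 121 + 225 + 256 = 1308
h = 1/9 + (7)²/1308 = 0.111111 + 0.0374618 = 0.1486

h = 0.1486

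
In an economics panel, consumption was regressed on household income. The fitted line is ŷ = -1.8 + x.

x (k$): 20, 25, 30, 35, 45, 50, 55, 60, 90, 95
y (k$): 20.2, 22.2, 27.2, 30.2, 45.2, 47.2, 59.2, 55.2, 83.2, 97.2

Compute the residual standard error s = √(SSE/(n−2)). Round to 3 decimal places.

x=20: ŷ = -1.8 + 20 = 18.2; r = 20.2 − 18.2 = 2
x=25: ŷ = -1.8 + 25 = 23.2; r = 22.2 − 23.2 = -1
x=30: ŷ = -1.8 + 30 = 28.2; r = 27.2 − 28.2 = -1
x=35: ŷ = -1.8 + 35 = 33.2; r = 30.2 − 33.2 = -3
x=45: ŷ = -1.8 + 45 = 43.2; r = 45.2 − 43.2 = 2
x=50: ŷ = -1.8 + 50 = 48.2; r = 47.2 − 48.2 = -1
x=55: ŷ = -1.8 + 55 = 53.2; r = 59.2 − 53.2 = 6
x=60: ŷ = -1.8 + 60 = 58.2; r = 55.2 − 58.2 = -3
x=90: ŷ = -1.8 + 90 = 88.2; r = 83.2 − 88.2 = -5
x=95: ŷ = -1.8 + 95 = 93.2; r = 97.2 − 93.2 = 4
SSE = 4 + 1 + 1 + 9 + 4 + 1 + 36 + 9 + 25 + 16 = 106
s = √(106/8) = √13.25 ≈ 3.640

s = 3.640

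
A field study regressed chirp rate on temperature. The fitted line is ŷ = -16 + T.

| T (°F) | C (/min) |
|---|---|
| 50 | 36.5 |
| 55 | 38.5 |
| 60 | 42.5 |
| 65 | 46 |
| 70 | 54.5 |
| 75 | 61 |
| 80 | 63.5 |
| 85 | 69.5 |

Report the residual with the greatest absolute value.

T=50: ŷ = -16 + 50 = 34; r = 36.5 − 34 = 2.5
T=55: ŷ = -16 + 55 = 39; r = 38.5 − 39 = -0.5
T=60: ŷ = -16 + 60 = 44; r = 42.5 − 44 = -1.5
T=65: ŷ = -16 + 65 = 49; r = 46 − 49 = -3
T=70: ŷ = -16 + 70 = 54; r = 54.5 − 54 = 0.5
T=75: ŷ = -16 + 75 = 59; r = 61 − 59 = 2
T=80: ŷ = -16 + 80 = 64; r = 63.5 − 64 = -0.5
T=85: ŷ = -16 + 85 = 69; r = 69.5 − 69 = 0.5
Largest |r| is 3 at T = 65, residual -3.

r = -3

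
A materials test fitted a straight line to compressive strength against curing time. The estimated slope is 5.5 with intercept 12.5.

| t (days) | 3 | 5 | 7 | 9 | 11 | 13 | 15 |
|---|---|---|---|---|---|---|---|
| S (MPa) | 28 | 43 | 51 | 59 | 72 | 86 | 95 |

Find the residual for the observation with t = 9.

ŷ = 12.5 + 5.5·9 = 62
r = 59 − 62 = -3

r = -3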